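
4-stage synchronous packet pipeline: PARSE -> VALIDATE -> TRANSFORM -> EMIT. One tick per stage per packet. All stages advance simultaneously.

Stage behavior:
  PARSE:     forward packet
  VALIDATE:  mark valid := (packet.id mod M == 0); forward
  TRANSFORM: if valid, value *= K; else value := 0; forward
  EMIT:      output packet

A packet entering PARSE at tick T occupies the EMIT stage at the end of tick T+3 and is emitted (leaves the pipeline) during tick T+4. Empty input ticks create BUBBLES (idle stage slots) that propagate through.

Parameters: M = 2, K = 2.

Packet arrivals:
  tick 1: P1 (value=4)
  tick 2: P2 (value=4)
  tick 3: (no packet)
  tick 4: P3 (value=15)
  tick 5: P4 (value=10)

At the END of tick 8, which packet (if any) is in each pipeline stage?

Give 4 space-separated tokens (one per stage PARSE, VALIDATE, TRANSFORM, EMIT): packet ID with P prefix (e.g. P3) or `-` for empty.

Tick 1: [PARSE:P1(v=4,ok=F), VALIDATE:-, TRANSFORM:-, EMIT:-] out:-; in:P1
Tick 2: [PARSE:P2(v=4,ok=F), VALIDATE:P1(v=4,ok=F), TRANSFORM:-, EMIT:-] out:-; in:P2
Tick 3: [PARSE:-, VALIDATE:P2(v=4,ok=T), TRANSFORM:P1(v=0,ok=F), EMIT:-] out:-; in:-
Tick 4: [PARSE:P3(v=15,ok=F), VALIDATE:-, TRANSFORM:P2(v=8,ok=T), EMIT:P1(v=0,ok=F)] out:-; in:P3
Tick 5: [PARSE:P4(v=10,ok=F), VALIDATE:P3(v=15,ok=F), TRANSFORM:-, EMIT:P2(v=8,ok=T)] out:P1(v=0); in:P4
Tick 6: [PARSE:-, VALIDATE:P4(v=10,ok=T), TRANSFORM:P3(v=0,ok=F), EMIT:-] out:P2(v=8); in:-
Tick 7: [PARSE:-, VALIDATE:-, TRANSFORM:P4(v=20,ok=T), EMIT:P3(v=0,ok=F)] out:-; in:-
Tick 8: [PARSE:-, VALIDATE:-, TRANSFORM:-, EMIT:P4(v=20,ok=T)] out:P3(v=0); in:-
At end of tick 8: ['-', '-', '-', 'P4']

Answer: - - - P4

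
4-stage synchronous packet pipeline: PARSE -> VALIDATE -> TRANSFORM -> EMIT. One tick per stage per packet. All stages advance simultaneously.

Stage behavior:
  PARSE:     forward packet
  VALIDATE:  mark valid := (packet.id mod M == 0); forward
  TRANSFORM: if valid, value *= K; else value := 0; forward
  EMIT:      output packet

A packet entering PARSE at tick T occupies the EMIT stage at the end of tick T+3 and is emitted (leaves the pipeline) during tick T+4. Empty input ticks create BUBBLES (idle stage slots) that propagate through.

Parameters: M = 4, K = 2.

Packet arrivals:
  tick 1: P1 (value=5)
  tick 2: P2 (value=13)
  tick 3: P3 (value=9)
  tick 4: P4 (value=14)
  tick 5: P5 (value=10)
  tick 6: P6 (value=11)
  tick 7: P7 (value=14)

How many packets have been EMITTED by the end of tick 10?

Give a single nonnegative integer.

Answer: 6

Derivation:
Tick 1: [PARSE:P1(v=5,ok=F), VALIDATE:-, TRANSFORM:-, EMIT:-] out:-; in:P1
Tick 2: [PARSE:P2(v=13,ok=F), VALIDATE:P1(v=5,ok=F), TRANSFORM:-, EMIT:-] out:-; in:P2
Tick 3: [PARSE:P3(v=9,ok=F), VALIDATE:P2(v=13,ok=F), TRANSFORM:P1(v=0,ok=F), EMIT:-] out:-; in:P3
Tick 4: [PARSE:P4(v=14,ok=F), VALIDATE:P3(v=9,ok=F), TRANSFORM:P2(v=0,ok=F), EMIT:P1(v=0,ok=F)] out:-; in:P4
Tick 5: [PARSE:P5(v=10,ok=F), VALIDATE:P4(v=14,ok=T), TRANSFORM:P3(v=0,ok=F), EMIT:P2(v=0,ok=F)] out:P1(v=0); in:P5
Tick 6: [PARSE:P6(v=11,ok=F), VALIDATE:P5(v=10,ok=F), TRANSFORM:P4(v=28,ok=T), EMIT:P3(v=0,ok=F)] out:P2(v=0); in:P6
Tick 7: [PARSE:P7(v=14,ok=F), VALIDATE:P6(v=11,ok=F), TRANSFORM:P5(v=0,ok=F), EMIT:P4(v=28,ok=T)] out:P3(v=0); in:P7
Tick 8: [PARSE:-, VALIDATE:P7(v=14,ok=F), TRANSFORM:P6(v=0,ok=F), EMIT:P5(v=0,ok=F)] out:P4(v=28); in:-
Tick 9: [PARSE:-, VALIDATE:-, TRANSFORM:P7(v=0,ok=F), EMIT:P6(v=0,ok=F)] out:P5(v=0); in:-
Tick 10: [PARSE:-, VALIDATE:-, TRANSFORM:-, EMIT:P7(v=0,ok=F)] out:P6(v=0); in:-
Emitted by tick 10: ['P1', 'P2', 'P3', 'P4', 'P5', 'P6']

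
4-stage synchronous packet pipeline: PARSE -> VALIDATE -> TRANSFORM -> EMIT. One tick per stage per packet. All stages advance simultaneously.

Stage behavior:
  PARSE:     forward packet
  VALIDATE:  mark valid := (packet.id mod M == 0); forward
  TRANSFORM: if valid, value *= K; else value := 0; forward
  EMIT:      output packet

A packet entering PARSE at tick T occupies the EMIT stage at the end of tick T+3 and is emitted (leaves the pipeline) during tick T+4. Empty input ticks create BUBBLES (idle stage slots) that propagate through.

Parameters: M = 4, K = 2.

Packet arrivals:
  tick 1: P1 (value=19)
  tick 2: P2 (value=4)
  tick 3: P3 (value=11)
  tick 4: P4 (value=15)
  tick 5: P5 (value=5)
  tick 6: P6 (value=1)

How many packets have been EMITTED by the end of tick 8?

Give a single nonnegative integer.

Answer: 4

Derivation:
Tick 1: [PARSE:P1(v=19,ok=F), VALIDATE:-, TRANSFORM:-, EMIT:-] out:-; in:P1
Tick 2: [PARSE:P2(v=4,ok=F), VALIDATE:P1(v=19,ok=F), TRANSFORM:-, EMIT:-] out:-; in:P2
Tick 3: [PARSE:P3(v=11,ok=F), VALIDATE:P2(v=4,ok=F), TRANSFORM:P1(v=0,ok=F), EMIT:-] out:-; in:P3
Tick 4: [PARSE:P4(v=15,ok=F), VALIDATE:P3(v=11,ok=F), TRANSFORM:P2(v=0,ok=F), EMIT:P1(v=0,ok=F)] out:-; in:P4
Tick 5: [PARSE:P5(v=5,ok=F), VALIDATE:P4(v=15,ok=T), TRANSFORM:P3(v=0,ok=F), EMIT:P2(v=0,ok=F)] out:P1(v=0); in:P5
Tick 6: [PARSE:P6(v=1,ok=F), VALIDATE:P5(v=5,ok=F), TRANSFORM:P4(v=30,ok=T), EMIT:P3(v=0,ok=F)] out:P2(v=0); in:P6
Tick 7: [PARSE:-, VALIDATE:P6(v=1,ok=F), TRANSFORM:P5(v=0,ok=F), EMIT:P4(v=30,ok=T)] out:P3(v=0); in:-
Tick 8: [PARSE:-, VALIDATE:-, TRANSFORM:P6(v=0,ok=F), EMIT:P5(v=0,ok=F)] out:P4(v=30); in:-
Emitted by tick 8: ['P1', 'P2', 'P3', 'P4']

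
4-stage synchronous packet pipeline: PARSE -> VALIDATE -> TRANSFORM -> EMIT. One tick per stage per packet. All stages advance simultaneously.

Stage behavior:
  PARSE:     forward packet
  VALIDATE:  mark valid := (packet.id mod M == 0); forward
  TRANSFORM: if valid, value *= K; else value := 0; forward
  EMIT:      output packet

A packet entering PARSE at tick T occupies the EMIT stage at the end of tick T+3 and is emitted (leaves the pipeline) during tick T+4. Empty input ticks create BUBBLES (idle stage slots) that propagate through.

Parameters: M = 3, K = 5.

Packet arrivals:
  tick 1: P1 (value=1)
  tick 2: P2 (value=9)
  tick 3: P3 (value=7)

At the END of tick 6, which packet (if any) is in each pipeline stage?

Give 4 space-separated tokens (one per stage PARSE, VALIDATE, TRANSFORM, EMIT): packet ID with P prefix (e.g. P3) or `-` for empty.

Answer: - - - P3

Derivation:
Tick 1: [PARSE:P1(v=1,ok=F), VALIDATE:-, TRANSFORM:-, EMIT:-] out:-; in:P1
Tick 2: [PARSE:P2(v=9,ok=F), VALIDATE:P1(v=1,ok=F), TRANSFORM:-, EMIT:-] out:-; in:P2
Tick 3: [PARSE:P3(v=7,ok=F), VALIDATE:P2(v=9,ok=F), TRANSFORM:P1(v=0,ok=F), EMIT:-] out:-; in:P3
Tick 4: [PARSE:-, VALIDATE:P3(v=7,ok=T), TRANSFORM:P2(v=0,ok=F), EMIT:P1(v=0,ok=F)] out:-; in:-
Tick 5: [PARSE:-, VALIDATE:-, TRANSFORM:P3(v=35,ok=T), EMIT:P2(v=0,ok=F)] out:P1(v=0); in:-
Tick 6: [PARSE:-, VALIDATE:-, TRANSFORM:-, EMIT:P3(v=35,ok=T)] out:P2(v=0); in:-
At end of tick 6: ['-', '-', '-', 'P3']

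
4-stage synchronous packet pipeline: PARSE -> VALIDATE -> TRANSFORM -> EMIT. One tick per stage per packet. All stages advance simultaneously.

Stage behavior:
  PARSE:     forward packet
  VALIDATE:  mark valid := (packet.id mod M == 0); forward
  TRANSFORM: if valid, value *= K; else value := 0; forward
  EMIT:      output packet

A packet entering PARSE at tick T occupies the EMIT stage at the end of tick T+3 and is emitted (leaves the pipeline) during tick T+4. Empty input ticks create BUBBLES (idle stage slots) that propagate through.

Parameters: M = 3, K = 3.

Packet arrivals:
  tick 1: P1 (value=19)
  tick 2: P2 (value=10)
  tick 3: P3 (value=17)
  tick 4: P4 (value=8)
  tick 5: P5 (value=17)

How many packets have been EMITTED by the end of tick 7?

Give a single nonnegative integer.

Tick 1: [PARSE:P1(v=19,ok=F), VALIDATE:-, TRANSFORM:-, EMIT:-] out:-; in:P1
Tick 2: [PARSE:P2(v=10,ok=F), VALIDATE:P1(v=19,ok=F), TRANSFORM:-, EMIT:-] out:-; in:P2
Tick 3: [PARSE:P3(v=17,ok=F), VALIDATE:P2(v=10,ok=F), TRANSFORM:P1(v=0,ok=F), EMIT:-] out:-; in:P3
Tick 4: [PARSE:P4(v=8,ok=F), VALIDATE:P3(v=17,ok=T), TRANSFORM:P2(v=0,ok=F), EMIT:P1(v=0,ok=F)] out:-; in:P4
Tick 5: [PARSE:P5(v=17,ok=F), VALIDATE:P4(v=8,ok=F), TRANSFORM:P3(v=51,ok=T), EMIT:P2(v=0,ok=F)] out:P1(v=0); in:P5
Tick 6: [PARSE:-, VALIDATE:P5(v=17,ok=F), TRANSFORM:P4(v=0,ok=F), EMIT:P3(v=51,ok=T)] out:P2(v=0); in:-
Tick 7: [PARSE:-, VALIDATE:-, TRANSFORM:P5(v=0,ok=F), EMIT:P4(v=0,ok=F)] out:P3(v=51); in:-
Emitted by tick 7: ['P1', 'P2', 'P3']

Answer: 3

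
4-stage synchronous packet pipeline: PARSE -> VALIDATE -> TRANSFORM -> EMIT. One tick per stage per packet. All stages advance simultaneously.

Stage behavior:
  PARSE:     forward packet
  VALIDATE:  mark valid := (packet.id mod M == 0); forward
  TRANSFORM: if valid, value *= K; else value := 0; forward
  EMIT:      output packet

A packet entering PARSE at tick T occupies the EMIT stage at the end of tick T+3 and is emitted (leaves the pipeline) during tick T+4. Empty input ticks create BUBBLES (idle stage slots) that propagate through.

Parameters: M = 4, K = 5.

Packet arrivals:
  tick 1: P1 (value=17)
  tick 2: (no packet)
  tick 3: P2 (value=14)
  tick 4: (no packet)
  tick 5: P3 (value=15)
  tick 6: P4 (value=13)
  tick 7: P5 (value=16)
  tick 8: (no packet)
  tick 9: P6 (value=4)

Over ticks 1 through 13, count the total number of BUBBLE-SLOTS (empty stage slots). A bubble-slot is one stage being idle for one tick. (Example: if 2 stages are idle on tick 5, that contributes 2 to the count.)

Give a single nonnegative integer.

Tick 1: [PARSE:P1(v=17,ok=F), VALIDATE:-, TRANSFORM:-, EMIT:-] out:-; bubbles=3
Tick 2: [PARSE:-, VALIDATE:P1(v=17,ok=F), TRANSFORM:-, EMIT:-] out:-; bubbles=3
Tick 3: [PARSE:P2(v=14,ok=F), VALIDATE:-, TRANSFORM:P1(v=0,ok=F), EMIT:-] out:-; bubbles=2
Tick 4: [PARSE:-, VALIDATE:P2(v=14,ok=F), TRANSFORM:-, EMIT:P1(v=0,ok=F)] out:-; bubbles=2
Tick 5: [PARSE:P3(v=15,ok=F), VALIDATE:-, TRANSFORM:P2(v=0,ok=F), EMIT:-] out:P1(v=0); bubbles=2
Tick 6: [PARSE:P4(v=13,ok=F), VALIDATE:P3(v=15,ok=F), TRANSFORM:-, EMIT:P2(v=0,ok=F)] out:-; bubbles=1
Tick 7: [PARSE:P5(v=16,ok=F), VALIDATE:P4(v=13,ok=T), TRANSFORM:P3(v=0,ok=F), EMIT:-] out:P2(v=0); bubbles=1
Tick 8: [PARSE:-, VALIDATE:P5(v=16,ok=F), TRANSFORM:P4(v=65,ok=T), EMIT:P3(v=0,ok=F)] out:-; bubbles=1
Tick 9: [PARSE:P6(v=4,ok=F), VALIDATE:-, TRANSFORM:P5(v=0,ok=F), EMIT:P4(v=65,ok=T)] out:P3(v=0); bubbles=1
Tick 10: [PARSE:-, VALIDATE:P6(v=4,ok=F), TRANSFORM:-, EMIT:P5(v=0,ok=F)] out:P4(v=65); bubbles=2
Tick 11: [PARSE:-, VALIDATE:-, TRANSFORM:P6(v=0,ok=F), EMIT:-] out:P5(v=0); bubbles=3
Tick 12: [PARSE:-, VALIDATE:-, TRANSFORM:-, EMIT:P6(v=0,ok=F)] out:-; bubbles=3
Tick 13: [PARSE:-, VALIDATE:-, TRANSFORM:-, EMIT:-] out:P6(v=0); bubbles=4
Total bubble-slots: 28

Answer: 28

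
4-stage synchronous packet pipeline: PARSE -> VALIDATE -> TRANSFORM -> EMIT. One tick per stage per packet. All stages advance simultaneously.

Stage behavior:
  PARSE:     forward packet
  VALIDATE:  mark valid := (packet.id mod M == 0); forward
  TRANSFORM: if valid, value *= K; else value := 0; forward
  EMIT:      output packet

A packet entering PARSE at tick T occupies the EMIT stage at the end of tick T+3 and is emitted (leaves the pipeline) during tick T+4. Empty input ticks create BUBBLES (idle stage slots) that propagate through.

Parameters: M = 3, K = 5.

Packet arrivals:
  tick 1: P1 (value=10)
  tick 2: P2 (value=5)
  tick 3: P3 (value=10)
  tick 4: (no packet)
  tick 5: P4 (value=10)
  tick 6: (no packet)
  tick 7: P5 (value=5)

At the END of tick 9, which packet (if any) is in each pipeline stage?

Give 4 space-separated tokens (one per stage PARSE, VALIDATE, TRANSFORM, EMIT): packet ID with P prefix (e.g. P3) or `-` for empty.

Tick 1: [PARSE:P1(v=10,ok=F), VALIDATE:-, TRANSFORM:-, EMIT:-] out:-; in:P1
Tick 2: [PARSE:P2(v=5,ok=F), VALIDATE:P1(v=10,ok=F), TRANSFORM:-, EMIT:-] out:-; in:P2
Tick 3: [PARSE:P3(v=10,ok=F), VALIDATE:P2(v=5,ok=F), TRANSFORM:P1(v=0,ok=F), EMIT:-] out:-; in:P3
Tick 4: [PARSE:-, VALIDATE:P3(v=10,ok=T), TRANSFORM:P2(v=0,ok=F), EMIT:P1(v=0,ok=F)] out:-; in:-
Tick 5: [PARSE:P4(v=10,ok=F), VALIDATE:-, TRANSFORM:P3(v=50,ok=T), EMIT:P2(v=0,ok=F)] out:P1(v=0); in:P4
Tick 6: [PARSE:-, VALIDATE:P4(v=10,ok=F), TRANSFORM:-, EMIT:P3(v=50,ok=T)] out:P2(v=0); in:-
Tick 7: [PARSE:P5(v=5,ok=F), VALIDATE:-, TRANSFORM:P4(v=0,ok=F), EMIT:-] out:P3(v=50); in:P5
Tick 8: [PARSE:-, VALIDATE:P5(v=5,ok=F), TRANSFORM:-, EMIT:P4(v=0,ok=F)] out:-; in:-
Tick 9: [PARSE:-, VALIDATE:-, TRANSFORM:P5(v=0,ok=F), EMIT:-] out:P4(v=0); in:-
At end of tick 9: ['-', '-', 'P5', '-']

Answer: - - P5 -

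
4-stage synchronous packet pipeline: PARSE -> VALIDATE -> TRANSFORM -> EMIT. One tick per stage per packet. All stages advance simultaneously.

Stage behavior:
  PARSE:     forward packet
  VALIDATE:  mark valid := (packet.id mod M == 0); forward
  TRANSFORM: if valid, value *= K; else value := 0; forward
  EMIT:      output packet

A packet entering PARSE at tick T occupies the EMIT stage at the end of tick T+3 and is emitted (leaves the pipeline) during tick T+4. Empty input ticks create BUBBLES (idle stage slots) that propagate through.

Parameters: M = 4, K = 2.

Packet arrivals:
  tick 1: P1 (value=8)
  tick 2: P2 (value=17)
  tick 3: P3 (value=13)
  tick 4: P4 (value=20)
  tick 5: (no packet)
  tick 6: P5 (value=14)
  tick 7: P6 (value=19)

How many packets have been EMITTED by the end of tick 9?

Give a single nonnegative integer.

Answer: 4

Derivation:
Tick 1: [PARSE:P1(v=8,ok=F), VALIDATE:-, TRANSFORM:-, EMIT:-] out:-; in:P1
Tick 2: [PARSE:P2(v=17,ok=F), VALIDATE:P1(v=8,ok=F), TRANSFORM:-, EMIT:-] out:-; in:P2
Tick 3: [PARSE:P3(v=13,ok=F), VALIDATE:P2(v=17,ok=F), TRANSFORM:P1(v=0,ok=F), EMIT:-] out:-; in:P3
Tick 4: [PARSE:P4(v=20,ok=F), VALIDATE:P3(v=13,ok=F), TRANSFORM:P2(v=0,ok=F), EMIT:P1(v=0,ok=F)] out:-; in:P4
Tick 5: [PARSE:-, VALIDATE:P4(v=20,ok=T), TRANSFORM:P3(v=0,ok=F), EMIT:P2(v=0,ok=F)] out:P1(v=0); in:-
Tick 6: [PARSE:P5(v=14,ok=F), VALIDATE:-, TRANSFORM:P4(v=40,ok=T), EMIT:P3(v=0,ok=F)] out:P2(v=0); in:P5
Tick 7: [PARSE:P6(v=19,ok=F), VALIDATE:P5(v=14,ok=F), TRANSFORM:-, EMIT:P4(v=40,ok=T)] out:P3(v=0); in:P6
Tick 8: [PARSE:-, VALIDATE:P6(v=19,ok=F), TRANSFORM:P5(v=0,ok=F), EMIT:-] out:P4(v=40); in:-
Tick 9: [PARSE:-, VALIDATE:-, TRANSFORM:P6(v=0,ok=F), EMIT:P5(v=0,ok=F)] out:-; in:-
Emitted by tick 9: ['P1', 'P2', 'P3', 'P4']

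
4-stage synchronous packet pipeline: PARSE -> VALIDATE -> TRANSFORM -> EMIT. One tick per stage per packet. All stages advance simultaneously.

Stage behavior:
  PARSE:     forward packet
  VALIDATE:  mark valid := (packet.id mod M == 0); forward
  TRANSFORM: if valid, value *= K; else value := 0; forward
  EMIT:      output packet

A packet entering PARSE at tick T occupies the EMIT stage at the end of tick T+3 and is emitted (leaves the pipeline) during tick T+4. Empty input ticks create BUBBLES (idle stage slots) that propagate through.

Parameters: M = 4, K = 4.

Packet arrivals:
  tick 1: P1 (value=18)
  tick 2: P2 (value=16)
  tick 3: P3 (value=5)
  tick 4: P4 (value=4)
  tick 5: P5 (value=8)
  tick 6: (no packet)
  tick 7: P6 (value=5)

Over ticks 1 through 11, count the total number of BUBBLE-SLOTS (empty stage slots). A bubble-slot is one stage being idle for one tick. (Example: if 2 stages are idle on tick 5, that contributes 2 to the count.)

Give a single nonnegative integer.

Answer: 20

Derivation:
Tick 1: [PARSE:P1(v=18,ok=F), VALIDATE:-, TRANSFORM:-, EMIT:-] out:-; bubbles=3
Tick 2: [PARSE:P2(v=16,ok=F), VALIDATE:P1(v=18,ok=F), TRANSFORM:-, EMIT:-] out:-; bubbles=2
Tick 3: [PARSE:P3(v=5,ok=F), VALIDATE:P2(v=16,ok=F), TRANSFORM:P1(v=0,ok=F), EMIT:-] out:-; bubbles=1
Tick 4: [PARSE:P4(v=4,ok=F), VALIDATE:P3(v=5,ok=F), TRANSFORM:P2(v=0,ok=F), EMIT:P1(v=0,ok=F)] out:-; bubbles=0
Tick 5: [PARSE:P5(v=8,ok=F), VALIDATE:P4(v=4,ok=T), TRANSFORM:P3(v=0,ok=F), EMIT:P2(v=0,ok=F)] out:P1(v=0); bubbles=0
Tick 6: [PARSE:-, VALIDATE:P5(v=8,ok=F), TRANSFORM:P4(v=16,ok=T), EMIT:P3(v=0,ok=F)] out:P2(v=0); bubbles=1
Tick 7: [PARSE:P6(v=5,ok=F), VALIDATE:-, TRANSFORM:P5(v=0,ok=F), EMIT:P4(v=16,ok=T)] out:P3(v=0); bubbles=1
Tick 8: [PARSE:-, VALIDATE:P6(v=5,ok=F), TRANSFORM:-, EMIT:P5(v=0,ok=F)] out:P4(v=16); bubbles=2
Tick 9: [PARSE:-, VALIDATE:-, TRANSFORM:P6(v=0,ok=F), EMIT:-] out:P5(v=0); bubbles=3
Tick 10: [PARSE:-, VALIDATE:-, TRANSFORM:-, EMIT:P6(v=0,ok=F)] out:-; bubbles=3
Tick 11: [PARSE:-, VALIDATE:-, TRANSFORM:-, EMIT:-] out:P6(v=0); bubbles=4
Total bubble-slots: 20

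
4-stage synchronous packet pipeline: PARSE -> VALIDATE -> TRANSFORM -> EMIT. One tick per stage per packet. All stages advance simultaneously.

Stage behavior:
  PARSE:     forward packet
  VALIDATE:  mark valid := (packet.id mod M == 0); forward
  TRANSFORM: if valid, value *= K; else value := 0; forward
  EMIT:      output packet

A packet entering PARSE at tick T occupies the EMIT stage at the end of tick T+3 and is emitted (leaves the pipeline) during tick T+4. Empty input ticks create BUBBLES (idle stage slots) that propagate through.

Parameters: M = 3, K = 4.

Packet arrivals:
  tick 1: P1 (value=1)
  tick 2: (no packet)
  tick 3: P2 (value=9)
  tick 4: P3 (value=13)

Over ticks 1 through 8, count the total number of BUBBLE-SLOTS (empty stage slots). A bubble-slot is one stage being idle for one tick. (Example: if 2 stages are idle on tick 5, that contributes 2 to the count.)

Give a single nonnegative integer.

Answer: 20

Derivation:
Tick 1: [PARSE:P1(v=1,ok=F), VALIDATE:-, TRANSFORM:-, EMIT:-] out:-; bubbles=3
Tick 2: [PARSE:-, VALIDATE:P1(v=1,ok=F), TRANSFORM:-, EMIT:-] out:-; bubbles=3
Tick 3: [PARSE:P2(v=9,ok=F), VALIDATE:-, TRANSFORM:P1(v=0,ok=F), EMIT:-] out:-; bubbles=2
Tick 4: [PARSE:P3(v=13,ok=F), VALIDATE:P2(v=9,ok=F), TRANSFORM:-, EMIT:P1(v=0,ok=F)] out:-; bubbles=1
Tick 5: [PARSE:-, VALIDATE:P3(v=13,ok=T), TRANSFORM:P2(v=0,ok=F), EMIT:-] out:P1(v=0); bubbles=2
Tick 6: [PARSE:-, VALIDATE:-, TRANSFORM:P3(v=52,ok=T), EMIT:P2(v=0,ok=F)] out:-; bubbles=2
Tick 7: [PARSE:-, VALIDATE:-, TRANSFORM:-, EMIT:P3(v=52,ok=T)] out:P2(v=0); bubbles=3
Tick 8: [PARSE:-, VALIDATE:-, TRANSFORM:-, EMIT:-] out:P3(v=52); bubbles=4
Total bubble-slots: 20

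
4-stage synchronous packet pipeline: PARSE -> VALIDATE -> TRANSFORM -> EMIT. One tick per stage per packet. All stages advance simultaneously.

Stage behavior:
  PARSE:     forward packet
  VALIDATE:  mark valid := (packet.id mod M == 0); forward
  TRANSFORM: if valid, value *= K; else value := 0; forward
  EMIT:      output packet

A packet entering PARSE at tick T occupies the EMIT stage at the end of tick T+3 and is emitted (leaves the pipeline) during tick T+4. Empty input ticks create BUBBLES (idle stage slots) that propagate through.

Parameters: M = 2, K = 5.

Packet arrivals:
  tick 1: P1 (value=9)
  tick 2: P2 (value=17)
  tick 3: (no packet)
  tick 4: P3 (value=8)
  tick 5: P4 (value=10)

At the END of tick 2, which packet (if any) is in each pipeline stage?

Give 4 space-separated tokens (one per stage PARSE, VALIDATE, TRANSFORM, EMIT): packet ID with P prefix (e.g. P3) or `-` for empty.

Answer: P2 P1 - -

Derivation:
Tick 1: [PARSE:P1(v=9,ok=F), VALIDATE:-, TRANSFORM:-, EMIT:-] out:-; in:P1
Tick 2: [PARSE:P2(v=17,ok=F), VALIDATE:P1(v=9,ok=F), TRANSFORM:-, EMIT:-] out:-; in:P2
At end of tick 2: ['P2', 'P1', '-', '-']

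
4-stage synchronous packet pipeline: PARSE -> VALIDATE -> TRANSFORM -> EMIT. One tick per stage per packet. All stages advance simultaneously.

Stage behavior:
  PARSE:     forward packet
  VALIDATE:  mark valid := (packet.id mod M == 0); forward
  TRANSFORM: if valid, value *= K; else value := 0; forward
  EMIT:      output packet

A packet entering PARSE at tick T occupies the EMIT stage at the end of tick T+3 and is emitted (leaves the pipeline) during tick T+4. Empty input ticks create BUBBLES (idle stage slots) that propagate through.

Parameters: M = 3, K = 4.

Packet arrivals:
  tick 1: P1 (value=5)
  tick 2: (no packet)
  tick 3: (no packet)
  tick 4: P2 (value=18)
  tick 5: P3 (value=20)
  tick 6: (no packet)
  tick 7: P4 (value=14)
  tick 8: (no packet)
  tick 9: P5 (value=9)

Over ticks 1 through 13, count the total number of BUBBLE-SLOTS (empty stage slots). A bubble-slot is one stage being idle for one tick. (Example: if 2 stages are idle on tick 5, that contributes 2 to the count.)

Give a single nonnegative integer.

Tick 1: [PARSE:P1(v=5,ok=F), VALIDATE:-, TRANSFORM:-, EMIT:-] out:-; bubbles=3
Tick 2: [PARSE:-, VALIDATE:P1(v=5,ok=F), TRANSFORM:-, EMIT:-] out:-; bubbles=3
Tick 3: [PARSE:-, VALIDATE:-, TRANSFORM:P1(v=0,ok=F), EMIT:-] out:-; bubbles=3
Tick 4: [PARSE:P2(v=18,ok=F), VALIDATE:-, TRANSFORM:-, EMIT:P1(v=0,ok=F)] out:-; bubbles=2
Tick 5: [PARSE:P3(v=20,ok=F), VALIDATE:P2(v=18,ok=F), TRANSFORM:-, EMIT:-] out:P1(v=0); bubbles=2
Tick 6: [PARSE:-, VALIDATE:P3(v=20,ok=T), TRANSFORM:P2(v=0,ok=F), EMIT:-] out:-; bubbles=2
Tick 7: [PARSE:P4(v=14,ok=F), VALIDATE:-, TRANSFORM:P3(v=80,ok=T), EMIT:P2(v=0,ok=F)] out:-; bubbles=1
Tick 8: [PARSE:-, VALIDATE:P4(v=14,ok=F), TRANSFORM:-, EMIT:P3(v=80,ok=T)] out:P2(v=0); bubbles=2
Tick 9: [PARSE:P5(v=9,ok=F), VALIDATE:-, TRANSFORM:P4(v=0,ok=F), EMIT:-] out:P3(v=80); bubbles=2
Tick 10: [PARSE:-, VALIDATE:P5(v=9,ok=F), TRANSFORM:-, EMIT:P4(v=0,ok=F)] out:-; bubbles=2
Tick 11: [PARSE:-, VALIDATE:-, TRANSFORM:P5(v=0,ok=F), EMIT:-] out:P4(v=0); bubbles=3
Tick 12: [PARSE:-, VALIDATE:-, TRANSFORM:-, EMIT:P5(v=0,ok=F)] out:-; bubbles=3
Tick 13: [PARSE:-, VALIDATE:-, TRANSFORM:-, EMIT:-] out:P5(v=0); bubbles=4
Total bubble-slots: 32

Answer: 32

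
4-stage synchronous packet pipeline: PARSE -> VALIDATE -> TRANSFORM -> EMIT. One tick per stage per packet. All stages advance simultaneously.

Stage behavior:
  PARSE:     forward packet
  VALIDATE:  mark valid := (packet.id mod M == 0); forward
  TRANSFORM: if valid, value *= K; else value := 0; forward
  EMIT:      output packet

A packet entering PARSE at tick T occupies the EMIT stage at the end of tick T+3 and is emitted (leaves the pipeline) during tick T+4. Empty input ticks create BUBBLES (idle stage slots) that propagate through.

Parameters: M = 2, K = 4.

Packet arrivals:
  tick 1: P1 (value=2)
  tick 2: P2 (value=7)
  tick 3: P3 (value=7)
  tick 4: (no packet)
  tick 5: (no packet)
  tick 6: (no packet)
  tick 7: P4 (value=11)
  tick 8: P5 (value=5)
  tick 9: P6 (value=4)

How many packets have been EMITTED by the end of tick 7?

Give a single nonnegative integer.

Tick 1: [PARSE:P1(v=2,ok=F), VALIDATE:-, TRANSFORM:-, EMIT:-] out:-; in:P1
Tick 2: [PARSE:P2(v=7,ok=F), VALIDATE:P1(v=2,ok=F), TRANSFORM:-, EMIT:-] out:-; in:P2
Tick 3: [PARSE:P3(v=7,ok=F), VALIDATE:P2(v=7,ok=T), TRANSFORM:P1(v=0,ok=F), EMIT:-] out:-; in:P3
Tick 4: [PARSE:-, VALIDATE:P3(v=7,ok=F), TRANSFORM:P2(v=28,ok=T), EMIT:P1(v=0,ok=F)] out:-; in:-
Tick 5: [PARSE:-, VALIDATE:-, TRANSFORM:P3(v=0,ok=F), EMIT:P2(v=28,ok=T)] out:P1(v=0); in:-
Tick 6: [PARSE:-, VALIDATE:-, TRANSFORM:-, EMIT:P3(v=0,ok=F)] out:P2(v=28); in:-
Tick 7: [PARSE:P4(v=11,ok=F), VALIDATE:-, TRANSFORM:-, EMIT:-] out:P3(v=0); in:P4
Emitted by tick 7: ['P1', 'P2', 'P3']

Answer: 3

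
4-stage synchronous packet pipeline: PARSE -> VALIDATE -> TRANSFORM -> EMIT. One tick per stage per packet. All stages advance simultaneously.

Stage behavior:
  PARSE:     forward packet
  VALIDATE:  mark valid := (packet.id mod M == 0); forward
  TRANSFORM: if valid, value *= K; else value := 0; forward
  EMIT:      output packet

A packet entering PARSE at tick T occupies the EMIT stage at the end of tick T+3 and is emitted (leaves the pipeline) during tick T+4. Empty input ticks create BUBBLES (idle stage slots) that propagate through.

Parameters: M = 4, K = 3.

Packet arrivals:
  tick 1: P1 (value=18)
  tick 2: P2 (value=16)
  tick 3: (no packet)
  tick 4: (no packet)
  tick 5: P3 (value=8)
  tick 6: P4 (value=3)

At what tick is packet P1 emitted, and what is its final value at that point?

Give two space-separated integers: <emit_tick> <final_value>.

Answer: 5 0

Derivation:
Tick 1: [PARSE:P1(v=18,ok=F), VALIDATE:-, TRANSFORM:-, EMIT:-] out:-; in:P1
Tick 2: [PARSE:P2(v=16,ok=F), VALIDATE:P1(v=18,ok=F), TRANSFORM:-, EMIT:-] out:-; in:P2
Tick 3: [PARSE:-, VALIDATE:P2(v=16,ok=F), TRANSFORM:P1(v=0,ok=F), EMIT:-] out:-; in:-
Tick 4: [PARSE:-, VALIDATE:-, TRANSFORM:P2(v=0,ok=F), EMIT:P1(v=0,ok=F)] out:-; in:-
Tick 5: [PARSE:P3(v=8,ok=F), VALIDATE:-, TRANSFORM:-, EMIT:P2(v=0,ok=F)] out:P1(v=0); in:P3
Tick 6: [PARSE:P4(v=3,ok=F), VALIDATE:P3(v=8,ok=F), TRANSFORM:-, EMIT:-] out:P2(v=0); in:P4
Tick 7: [PARSE:-, VALIDATE:P4(v=3,ok=T), TRANSFORM:P3(v=0,ok=F), EMIT:-] out:-; in:-
Tick 8: [PARSE:-, VALIDATE:-, TRANSFORM:P4(v=9,ok=T), EMIT:P3(v=0,ok=F)] out:-; in:-
Tick 9: [PARSE:-, VALIDATE:-, TRANSFORM:-, EMIT:P4(v=9,ok=T)] out:P3(v=0); in:-
Tick 10: [PARSE:-, VALIDATE:-, TRANSFORM:-, EMIT:-] out:P4(v=9); in:-
P1: arrives tick 1, valid=False (id=1, id%4=1), emit tick 5, final value 0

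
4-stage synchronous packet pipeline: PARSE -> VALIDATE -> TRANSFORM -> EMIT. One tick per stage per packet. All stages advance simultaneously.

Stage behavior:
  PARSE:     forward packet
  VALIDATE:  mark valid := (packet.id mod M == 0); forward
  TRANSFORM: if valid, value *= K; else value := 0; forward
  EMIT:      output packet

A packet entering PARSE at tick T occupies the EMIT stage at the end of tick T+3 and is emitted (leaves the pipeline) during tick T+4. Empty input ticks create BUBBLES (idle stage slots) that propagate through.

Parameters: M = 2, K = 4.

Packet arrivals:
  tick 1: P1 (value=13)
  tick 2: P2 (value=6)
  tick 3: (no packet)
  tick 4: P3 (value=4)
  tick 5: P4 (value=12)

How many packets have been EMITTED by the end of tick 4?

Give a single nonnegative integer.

Tick 1: [PARSE:P1(v=13,ok=F), VALIDATE:-, TRANSFORM:-, EMIT:-] out:-; in:P1
Tick 2: [PARSE:P2(v=6,ok=F), VALIDATE:P1(v=13,ok=F), TRANSFORM:-, EMIT:-] out:-; in:P2
Tick 3: [PARSE:-, VALIDATE:P2(v=6,ok=T), TRANSFORM:P1(v=0,ok=F), EMIT:-] out:-; in:-
Tick 4: [PARSE:P3(v=4,ok=F), VALIDATE:-, TRANSFORM:P2(v=24,ok=T), EMIT:P1(v=0,ok=F)] out:-; in:P3
Emitted by tick 4: []

Answer: 0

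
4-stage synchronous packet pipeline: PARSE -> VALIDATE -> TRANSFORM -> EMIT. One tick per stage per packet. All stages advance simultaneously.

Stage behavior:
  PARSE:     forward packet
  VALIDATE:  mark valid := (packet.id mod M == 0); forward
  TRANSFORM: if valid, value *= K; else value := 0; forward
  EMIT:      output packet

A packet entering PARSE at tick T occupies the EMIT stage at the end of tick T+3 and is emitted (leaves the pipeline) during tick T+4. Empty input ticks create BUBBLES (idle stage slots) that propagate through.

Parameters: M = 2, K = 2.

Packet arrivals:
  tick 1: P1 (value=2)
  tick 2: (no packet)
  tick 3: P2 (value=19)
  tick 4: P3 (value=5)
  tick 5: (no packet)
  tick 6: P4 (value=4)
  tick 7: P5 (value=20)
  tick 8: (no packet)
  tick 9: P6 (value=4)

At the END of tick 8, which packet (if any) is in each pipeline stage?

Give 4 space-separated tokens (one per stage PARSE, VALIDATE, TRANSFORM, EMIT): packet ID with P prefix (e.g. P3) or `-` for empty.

Tick 1: [PARSE:P1(v=2,ok=F), VALIDATE:-, TRANSFORM:-, EMIT:-] out:-; in:P1
Tick 2: [PARSE:-, VALIDATE:P1(v=2,ok=F), TRANSFORM:-, EMIT:-] out:-; in:-
Tick 3: [PARSE:P2(v=19,ok=F), VALIDATE:-, TRANSFORM:P1(v=0,ok=F), EMIT:-] out:-; in:P2
Tick 4: [PARSE:P3(v=5,ok=F), VALIDATE:P2(v=19,ok=T), TRANSFORM:-, EMIT:P1(v=0,ok=F)] out:-; in:P3
Tick 5: [PARSE:-, VALIDATE:P3(v=5,ok=F), TRANSFORM:P2(v=38,ok=T), EMIT:-] out:P1(v=0); in:-
Tick 6: [PARSE:P4(v=4,ok=F), VALIDATE:-, TRANSFORM:P3(v=0,ok=F), EMIT:P2(v=38,ok=T)] out:-; in:P4
Tick 7: [PARSE:P5(v=20,ok=F), VALIDATE:P4(v=4,ok=T), TRANSFORM:-, EMIT:P3(v=0,ok=F)] out:P2(v=38); in:P5
Tick 8: [PARSE:-, VALIDATE:P5(v=20,ok=F), TRANSFORM:P4(v=8,ok=T), EMIT:-] out:P3(v=0); in:-
At end of tick 8: ['-', 'P5', 'P4', '-']

Answer: - P5 P4 -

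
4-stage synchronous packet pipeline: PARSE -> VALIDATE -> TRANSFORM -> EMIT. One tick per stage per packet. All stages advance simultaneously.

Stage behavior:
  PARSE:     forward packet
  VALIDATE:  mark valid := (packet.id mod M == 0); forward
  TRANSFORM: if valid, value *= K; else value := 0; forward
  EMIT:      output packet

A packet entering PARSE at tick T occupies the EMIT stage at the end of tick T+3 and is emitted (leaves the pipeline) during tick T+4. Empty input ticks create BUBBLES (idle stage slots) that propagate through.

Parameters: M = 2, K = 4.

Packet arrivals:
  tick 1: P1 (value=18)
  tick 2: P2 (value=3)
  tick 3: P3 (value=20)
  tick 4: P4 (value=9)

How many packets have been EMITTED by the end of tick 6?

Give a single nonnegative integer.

Answer: 2

Derivation:
Tick 1: [PARSE:P1(v=18,ok=F), VALIDATE:-, TRANSFORM:-, EMIT:-] out:-; in:P1
Tick 2: [PARSE:P2(v=3,ok=F), VALIDATE:P1(v=18,ok=F), TRANSFORM:-, EMIT:-] out:-; in:P2
Tick 3: [PARSE:P3(v=20,ok=F), VALIDATE:P2(v=3,ok=T), TRANSFORM:P1(v=0,ok=F), EMIT:-] out:-; in:P3
Tick 4: [PARSE:P4(v=9,ok=F), VALIDATE:P3(v=20,ok=F), TRANSFORM:P2(v=12,ok=T), EMIT:P1(v=0,ok=F)] out:-; in:P4
Tick 5: [PARSE:-, VALIDATE:P4(v=9,ok=T), TRANSFORM:P3(v=0,ok=F), EMIT:P2(v=12,ok=T)] out:P1(v=0); in:-
Tick 6: [PARSE:-, VALIDATE:-, TRANSFORM:P4(v=36,ok=T), EMIT:P3(v=0,ok=F)] out:P2(v=12); in:-
Emitted by tick 6: ['P1', 'P2']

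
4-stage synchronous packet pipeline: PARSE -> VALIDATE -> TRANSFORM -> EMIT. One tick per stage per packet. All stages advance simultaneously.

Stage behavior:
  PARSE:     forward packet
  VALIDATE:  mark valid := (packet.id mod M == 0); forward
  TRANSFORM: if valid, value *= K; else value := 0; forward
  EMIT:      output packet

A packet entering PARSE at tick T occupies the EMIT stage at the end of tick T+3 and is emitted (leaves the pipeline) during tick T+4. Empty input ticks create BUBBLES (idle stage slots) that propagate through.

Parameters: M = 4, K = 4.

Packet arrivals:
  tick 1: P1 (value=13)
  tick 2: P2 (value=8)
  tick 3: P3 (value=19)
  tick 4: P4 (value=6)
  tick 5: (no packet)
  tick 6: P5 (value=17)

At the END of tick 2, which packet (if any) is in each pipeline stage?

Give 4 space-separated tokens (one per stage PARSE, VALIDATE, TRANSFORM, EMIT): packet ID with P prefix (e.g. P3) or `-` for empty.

Tick 1: [PARSE:P1(v=13,ok=F), VALIDATE:-, TRANSFORM:-, EMIT:-] out:-; in:P1
Tick 2: [PARSE:P2(v=8,ok=F), VALIDATE:P1(v=13,ok=F), TRANSFORM:-, EMIT:-] out:-; in:P2
At end of tick 2: ['P2', 'P1', '-', '-']

Answer: P2 P1 - -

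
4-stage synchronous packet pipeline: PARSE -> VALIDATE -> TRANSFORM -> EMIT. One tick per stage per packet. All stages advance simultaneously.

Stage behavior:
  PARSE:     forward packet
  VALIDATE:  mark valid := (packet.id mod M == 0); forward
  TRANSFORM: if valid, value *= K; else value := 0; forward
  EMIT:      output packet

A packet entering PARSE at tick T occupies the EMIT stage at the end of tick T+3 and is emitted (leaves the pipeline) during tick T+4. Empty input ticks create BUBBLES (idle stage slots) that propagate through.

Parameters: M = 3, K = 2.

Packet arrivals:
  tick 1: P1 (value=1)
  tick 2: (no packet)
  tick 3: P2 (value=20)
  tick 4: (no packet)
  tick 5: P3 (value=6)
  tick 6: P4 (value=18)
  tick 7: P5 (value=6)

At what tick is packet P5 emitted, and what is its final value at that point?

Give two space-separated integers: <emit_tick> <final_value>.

Answer: 11 0

Derivation:
Tick 1: [PARSE:P1(v=1,ok=F), VALIDATE:-, TRANSFORM:-, EMIT:-] out:-; in:P1
Tick 2: [PARSE:-, VALIDATE:P1(v=1,ok=F), TRANSFORM:-, EMIT:-] out:-; in:-
Tick 3: [PARSE:P2(v=20,ok=F), VALIDATE:-, TRANSFORM:P1(v=0,ok=F), EMIT:-] out:-; in:P2
Tick 4: [PARSE:-, VALIDATE:P2(v=20,ok=F), TRANSFORM:-, EMIT:P1(v=0,ok=F)] out:-; in:-
Tick 5: [PARSE:P3(v=6,ok=F), VALIDATE:-, TRANSFORM:P2(v=0,ok=F), EMIT:-] out:P1(v=0); in:P3
Tick 6: [PARSE:P4(v=18,ok=F), VALIDATE:P3(v=6,ok=T), TRANSFORM:-, EMIT:P2(v=0,ok=F)] out:-; in:P4
Tick 7: [PARSE:P5(v=6,ok=F), VALIDATE:P4(v=18,ok=F), TRANSFORM:P3(v=12,ok=T), EMIT:-] out:P2(v=0); in:P5
Tick 8: [PARSE:-, VALIDATE:P5(v=6,ok=F), TRANSFORM:P4(v=0,ok=F), EMIT:P3(v=12,ok=T)] out:-; in:-
Tick 9: [PARSE:-, VALIDATE:-, TRANSFORM:P5(v=0,ok=F), EMIT:P4(v=0,ok=F)] out:P3(v=12); in:-
Tick 10: [PARSE:-, VALIDATE:-, TRANSFORM:-, EMIT:P5(v=0,ok=F)] out:P4(v=0); in:-
Tick 11: [PARSE:-, VALIDATE:-, TRANSFORM:-, EMIT:-] out:P5(v=0); in:-
P5: arrives tick 7, valid=False (id=5, id%3=2), emit tick 11, final value 0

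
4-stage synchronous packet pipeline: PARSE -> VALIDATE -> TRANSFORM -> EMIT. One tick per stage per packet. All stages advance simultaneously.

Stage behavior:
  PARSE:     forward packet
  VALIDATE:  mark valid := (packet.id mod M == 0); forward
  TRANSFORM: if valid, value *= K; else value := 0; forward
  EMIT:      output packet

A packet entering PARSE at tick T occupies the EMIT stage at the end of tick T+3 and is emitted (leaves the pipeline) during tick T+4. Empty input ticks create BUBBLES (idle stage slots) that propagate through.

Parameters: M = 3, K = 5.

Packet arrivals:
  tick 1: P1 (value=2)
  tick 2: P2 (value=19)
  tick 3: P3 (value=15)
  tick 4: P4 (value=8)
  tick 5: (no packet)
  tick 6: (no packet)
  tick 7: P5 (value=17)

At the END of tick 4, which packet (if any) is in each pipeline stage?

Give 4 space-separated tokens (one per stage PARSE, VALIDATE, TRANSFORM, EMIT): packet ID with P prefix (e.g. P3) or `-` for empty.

Answer: P4 P3 P2 P1

Derivation:
Tick 1: [PARSE:P1(v=2,ok=F), VALIDATE:-, TRANSFORM:-, EMIT:-] out:-; in:P1
Tick 2: [PARSE:P2(v=19,ok=F), VALIDATE:P1(v=2,ok=F), TRANSFORM:-, EMIT:-] out:-; in:P2
Tick 3: [PARSE:P3(v=15,ok=F), VALIDATE:P2(v=19,ok=F), TRANSFORM:P1(v=0,ok=F), EMIT:-] out:-; in:P3
Tick 4: [PARSE:P4(v=8,ok=F), VALIDATE:P3(v=15,ok=T), TRANSFORM:P2(v=0,ok=F), EMIT:P1(v=0,ok=F)] out:-; in:P4
At end of tick 4: ['P4', 'P3', 'P2', 'P1']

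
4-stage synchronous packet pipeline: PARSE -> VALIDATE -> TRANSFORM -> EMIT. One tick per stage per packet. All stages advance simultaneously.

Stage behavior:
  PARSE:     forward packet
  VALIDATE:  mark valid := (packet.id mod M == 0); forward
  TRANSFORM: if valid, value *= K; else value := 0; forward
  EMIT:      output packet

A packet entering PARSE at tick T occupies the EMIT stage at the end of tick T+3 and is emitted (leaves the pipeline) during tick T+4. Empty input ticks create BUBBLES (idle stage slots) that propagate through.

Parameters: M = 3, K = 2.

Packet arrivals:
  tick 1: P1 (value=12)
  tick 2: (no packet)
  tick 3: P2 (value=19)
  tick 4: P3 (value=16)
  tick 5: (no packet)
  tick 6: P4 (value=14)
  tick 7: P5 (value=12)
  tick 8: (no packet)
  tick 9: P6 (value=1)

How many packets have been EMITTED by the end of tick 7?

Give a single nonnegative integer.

Tick 1: [PARSE:P1(v=12,ok=F), VALIDATE:-, TRANSFORM:-, EMIT:-] out:-; in:P1
Tick 2: [PARSE:-, VALIDATE:P1(v=12,ok=F), TRANSFORM:-, EMIT:-] out:-; in:-
Tick 3: [PARSE:P2(v=19,ok=F), VALIDATE:-, TRANSFORM:P1(v=0,ok=F), EMIT:-] out:-; in:P2
Tick 4: [PARSE:P3(v=16,ok=F), VALIDATE:P2(v=19,ok=F), TRANSFORM:-, EMIT:P1(v=0,ok=F)] out:-; in:P3
Tick 5: [PARSE:-, VALIDATE:P3(v=16,ok=T), TRANSFORM:P2(v=0,ok=F), EMIT:-] out:P1(v=0); in:-
Tick 6: [PARSE:P4(v=14,ok=F), VALIDATE:-, TRANSFORM:P3(v=32,ok=T), EMIT:P2(v=0,ok=F)] out:-; in:P4
Tick 7: [PARSE:P5(v=12,ok=F), VALIDATE:P4(v=14,ok=F), TRANSFORM:-, EMIT:P3(v=32,ok=T)] out:P2(v=0); in:P5
Emitted by tick 7: ['P1', 'P2']

Answer: 2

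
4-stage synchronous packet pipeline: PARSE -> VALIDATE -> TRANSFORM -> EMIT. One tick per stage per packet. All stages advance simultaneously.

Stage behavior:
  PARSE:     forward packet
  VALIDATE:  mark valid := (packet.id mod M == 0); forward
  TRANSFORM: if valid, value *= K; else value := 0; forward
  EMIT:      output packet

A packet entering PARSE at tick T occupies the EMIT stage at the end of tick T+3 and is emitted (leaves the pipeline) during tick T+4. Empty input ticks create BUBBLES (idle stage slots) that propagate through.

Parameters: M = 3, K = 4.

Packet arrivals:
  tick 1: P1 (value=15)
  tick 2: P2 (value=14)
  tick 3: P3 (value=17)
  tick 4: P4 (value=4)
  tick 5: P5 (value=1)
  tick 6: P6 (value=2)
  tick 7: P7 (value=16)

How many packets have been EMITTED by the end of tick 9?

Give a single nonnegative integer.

Answer: 5

Derivation:
Tick 1: [PARSE:P1(v=15,ok=F), VALIDATE:-, TRANSFORM:-, EMIT:-] out:-; in:P1
Tick 2: [PARSE:P2(v=14,ok=F), VALIDATE:P1(v=15,ok=F), TRANSFORM:-, EMIT:-] out:-; in:P2
Tick 3: [PARSE:P3(v=17,ok=F), VALIDATE:P2(v=14,ok=F), TRANSFORM:P1(v=0,ok=F), EMIT:-] out:-; in:P3
Tick 4: [PARSE:P4(v=4,ok=F), VALIDATE:P3(v=17,ok=T), TRANSFORM:P2(v=0,ok=F), EMIT:P1(v=0,ok=F)] out:-; in:P4
Tick 5: [PARSE:P5(v=1,ok=F), VALIDATE:P4(v=4,ok=F), TRANSFORM:P3(v=68,ok=T), EMIT:P2(v=0,ok=F)] out:P1(v=0); in:P5
Tick 6: [PARSE:P6(v=2,ok=F), VALIDATE:P5(v=1,ok=F), TRANSFORM:P4(v=0,ok=F), EMIT:P3(v=68,ok=T)] out:P2(v=0); in:P6
Tick 7: [PARSE:P7(v=16,ok=F), VALIDATE:P6(v=2,ok=T), TRANSFORM:P5(v=0,ok=F), EMIT:P4(v=0,ok=F)] out:P3(v=68); in:P7
Tick 8: [PARSE:-, VALIDATE:P7(v=16,ok=F), TRANSFORM:P6(v=8,ok=T), EMIT:P5(v=0,ok=F)] out:P4(v=0); in:-
Tick 9: [PARSE:-, VALIDATE:-, TRANSFORM:P7(v=0,ok=F), EMIT:P6(v=8,ok=T)] out:P5(v=0); in:-
Emitted by tick 9: ['P1', 'P2', 'P3', 'P4', 'P5']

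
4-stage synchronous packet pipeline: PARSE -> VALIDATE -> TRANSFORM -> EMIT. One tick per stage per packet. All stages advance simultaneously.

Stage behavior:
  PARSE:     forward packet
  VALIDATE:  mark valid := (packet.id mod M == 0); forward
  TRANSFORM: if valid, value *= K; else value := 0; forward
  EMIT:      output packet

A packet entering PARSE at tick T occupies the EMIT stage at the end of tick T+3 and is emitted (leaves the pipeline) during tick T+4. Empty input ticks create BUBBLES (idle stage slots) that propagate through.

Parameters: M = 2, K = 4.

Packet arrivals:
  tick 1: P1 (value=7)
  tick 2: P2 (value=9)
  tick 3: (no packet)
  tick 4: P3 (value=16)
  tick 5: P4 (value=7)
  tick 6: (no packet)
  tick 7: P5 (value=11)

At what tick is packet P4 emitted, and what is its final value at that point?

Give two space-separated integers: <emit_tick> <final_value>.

Answer: 9 28

Derivation:
Tick 1: [PARSE:P1(v=7,ok=F), VALIDATE:-, TRANSFORM:-, EMIT:-] out:-; in:P1
Tick 2: [PARSE:P2(v=9,ok=F), VALIDATE:P1(v=7,ok=F), TRANSFORM:-, EMIT:-] out:-; in:P2
Tick 3: [PARSE:-, VALIDATE:P2(v=9,ok=T), TRANSFORM:P1(v=0,ok=F), EMIT:-] out:-; in:-
Tick 4: [PARSE:P3(v=16,ok=F), VALIDATE:-, TRANSFORM:P2(v=36,ok=T), EMIT:P1(v=0,ok=F)] out:-; in:P3
Tick 5: [PARSE:P4(v=7,ok=F), VALIDATE:P3(v=16,ok=F), TRANSFORM:-, EMIT:P2(v=36,ok=T)] out:P1(v=0); in:P4
Tick 6: [PARSE:-, VALIDATE:P4(v=7,ok=T), TRANSFORM:P3(v=0,ok=F), EMIT:-] out:P2(v=36); in:-
Tick 7: [PARSE:P5(v=11,ok=F), VALIDATE:-, TRANSFORM:P4(v=28,ok=T), EMIT:P3(v=0,ok=F)] out:-; in:P5
Tick 8: [PARSE:-, VALIDATE:P5(v=11,ok=F), TRANSFORM:-, EMIT:P4(v=28,ok=T)] out:P3(v=0); in:-
Tick 9: [PARSE:-, VALIDATE:-, TRANSFORM:P5(v=0,ok=F), EMIT:-] out:P4(v=28); in:-
Tick 10: [PARSE:-, VALIDATE:-, TRANSFORM:-, EMIT:P5(v=0,ok=F)] out:-; in:-
Tick 11: [PARSE:-, VALIDATE:-, TRANSFORM:-, EMIT:-] out:P5(v=0); in:-
P4: arrives tick 5, valid=True (id=4, id%2=0), emit tick 9, final value 28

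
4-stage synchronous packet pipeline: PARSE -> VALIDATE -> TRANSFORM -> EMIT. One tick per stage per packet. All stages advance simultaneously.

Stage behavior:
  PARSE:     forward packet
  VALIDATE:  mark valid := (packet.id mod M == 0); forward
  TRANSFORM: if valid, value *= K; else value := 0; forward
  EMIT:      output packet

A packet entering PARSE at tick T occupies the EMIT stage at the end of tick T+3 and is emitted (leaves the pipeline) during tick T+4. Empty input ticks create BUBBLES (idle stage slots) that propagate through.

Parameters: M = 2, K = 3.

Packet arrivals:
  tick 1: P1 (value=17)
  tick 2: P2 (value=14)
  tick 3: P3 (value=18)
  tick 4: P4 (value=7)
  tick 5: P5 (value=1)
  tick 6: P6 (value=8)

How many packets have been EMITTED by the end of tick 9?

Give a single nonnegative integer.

Tick 1: [PARSE:P1(v=17,ok=F), VALIDATE:-, TRANSFORM:-, EMIT:-] out:-; in:P1
Tick 2: [PARSE:P2(v=14,ok=F), VALIDATE:P1(v=17,ok=F), TRANSFORM:-, EMIT:-] out:-; in:P2
Tick 3: [PARSE:P3(v=18,ok=F), VALIDATE:P2(v=14,ok=T), TRANSFORM:P1(v=0,ok=F), EMIT:-] out:-; in:P3
Tick 4: [PARSE:P4(v=7,ok=F), VALIDATE:P3(v=18,ok=F), TRANSFORM:P2(v=42,ok=T), EMIT:P1(v=0,ok=F)] out:-; in:P4
Tick 5: [PARSE:P5(v=1,ok=F), VALIDATE:P4(v=7,ok=T), TRANSFORM:P3(v=0,ok=F), EMIT:P2(v=42,ok=T)] out:P1(v=0); in:P5
Tick 6: [PARSE:P6(v=8,ok=F), VALIDATE:P5(v=1,ok=F), TRANSFORM:P4(v=21,ok=T), EMIT:P3(v=0,ok=F)] out:P2(v=42); in:P6
Tick 7: [PARSE:-, VALIDATE:P6(v=8,ok=T), TRANSFORM:P5(v=0,ok=F), EMIT:P4(v=21,ok=T)] out:P3(v=0); in:-
Tick 8: [PARSE:-, VALIDATE:-, TRANSFORM:P6(v=24,ok=T), EMIT:P5(v=0,ok=F)] out:P4(v=21); in:-
Tick 9: [PARSE:-, VALIDATE:-, TRANSFORM:-, EMIT:P6(v=24,ok=T)] out:P5(v=0); in:-
Emitted by tick 9: ['P1', 'P2', 'P3', 'P4', 'P5']

Answer: 5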